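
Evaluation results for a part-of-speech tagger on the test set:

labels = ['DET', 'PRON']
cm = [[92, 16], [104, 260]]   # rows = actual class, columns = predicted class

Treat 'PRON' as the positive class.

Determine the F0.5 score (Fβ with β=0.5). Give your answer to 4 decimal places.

Fβ = (1+β²)·TP / ((1+β²)·TP + β²·FN + FP), with β²=1/4
= 1.25·260 / (1.25·260 + 0.25·104 + 16) = 0.8856

0.8856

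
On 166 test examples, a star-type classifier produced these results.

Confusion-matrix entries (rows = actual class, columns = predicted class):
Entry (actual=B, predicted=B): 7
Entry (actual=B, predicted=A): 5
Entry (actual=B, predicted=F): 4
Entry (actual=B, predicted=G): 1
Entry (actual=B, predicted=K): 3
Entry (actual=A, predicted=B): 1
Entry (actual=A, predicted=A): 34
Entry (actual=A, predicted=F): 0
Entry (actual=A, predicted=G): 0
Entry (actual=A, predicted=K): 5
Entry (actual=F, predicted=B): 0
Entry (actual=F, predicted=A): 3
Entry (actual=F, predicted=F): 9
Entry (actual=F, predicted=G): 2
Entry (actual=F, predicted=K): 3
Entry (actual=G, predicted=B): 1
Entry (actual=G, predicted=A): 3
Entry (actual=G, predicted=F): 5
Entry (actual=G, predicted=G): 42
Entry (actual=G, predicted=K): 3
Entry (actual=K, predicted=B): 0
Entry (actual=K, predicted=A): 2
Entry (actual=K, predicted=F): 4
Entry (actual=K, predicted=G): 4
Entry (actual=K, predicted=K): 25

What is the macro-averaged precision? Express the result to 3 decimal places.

0.682

Per-class precision (TP/(TP+FP)):
  B: TP=7, FP=1+0+1+0=2 → 7/9 = 0.7778
  A: TP=34, FP=5+3+3+2=13 → 34/47 = 0.7234
  F: TP=9, FP=4+0+5+4=13 → 9/22 = 0.4091
  G: TP=42, FP=1+0+2+4=7 → 42/49 = 0.8571
  K: TP=25, FP=3+5+3+3=14 → 25/39 = 0.6410
Macro-precision = mean = (0.7778 + 0.7234 + 0.4091 + 0.8571 + 0.6410) / 5 = 0.682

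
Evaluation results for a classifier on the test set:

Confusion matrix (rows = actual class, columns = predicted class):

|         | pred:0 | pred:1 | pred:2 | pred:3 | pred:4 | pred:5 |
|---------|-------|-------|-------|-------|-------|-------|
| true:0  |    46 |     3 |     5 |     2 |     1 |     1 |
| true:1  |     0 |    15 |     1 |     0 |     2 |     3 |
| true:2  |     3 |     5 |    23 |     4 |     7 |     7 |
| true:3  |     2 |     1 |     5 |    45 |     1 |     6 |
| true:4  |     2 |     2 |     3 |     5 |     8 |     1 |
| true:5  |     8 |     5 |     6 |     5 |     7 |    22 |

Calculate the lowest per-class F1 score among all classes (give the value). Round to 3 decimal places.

0.340

Per-class F1 score (2·TP/(2·TP+FP+FN)):
  0: TP=46, FP=0+3+2+2+8=15, FN=3+5+2+1+1=12 → 92/119 = 0.7731
  1: TP=15, FP=3+5+1+2+5=16, FN=0+1+0+2+3=6 → 30/52 = 0.5769
  2: TP=23, FP=5+1+5+3+6=20, FN=3+5+4+7+7=26 → 46/92 = 0.5000
  3: TP=45, FP=2+0+4+5+5=16, FN=2+1+5+1+6=15 → 90/121 = 0.7438
  4: TP=8, FP=1+2+7+1+7=18, FN=2+2+3+5+1=13 → 16/47 = 0.3404
  5: TP=22, FP=1+3+7+6+1=18, FN=8+5+6+5+7=31 → 44/93 = 0.4731
Lowest is class '4' with F1 score = 0.340.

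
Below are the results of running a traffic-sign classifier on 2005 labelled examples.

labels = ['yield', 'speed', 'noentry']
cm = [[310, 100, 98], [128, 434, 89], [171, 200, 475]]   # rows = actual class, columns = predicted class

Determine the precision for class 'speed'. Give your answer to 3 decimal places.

0.591

Take TP from the diagonal, FP from the rest of the 'speed' prediction marginal, FN from the rest of the 'speed' actual marginal.
precision = TP/(TP+FP).
speed: TP=434, FP=100+200=300 → 434/734 = 0.5913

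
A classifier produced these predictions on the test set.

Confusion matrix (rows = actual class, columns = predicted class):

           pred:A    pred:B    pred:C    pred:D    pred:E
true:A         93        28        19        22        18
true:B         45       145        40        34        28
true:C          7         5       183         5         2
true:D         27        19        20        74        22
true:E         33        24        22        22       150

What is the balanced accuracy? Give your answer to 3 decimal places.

0.595

Balanced accuracy = mean of per-class recall.
  A: recall = 93/180 = 0.5167
  B: recall = 145/292 = 0.4966
  C: recall = 183/202 = 0.9059
  D: recall = 74/162 = 0.4568
  E: recall = 150/251 = 0.5976
Mean = (0.5167 + 0.4966 + 0.9059 + 0.4568 + 0.5976) / 5 = 0.595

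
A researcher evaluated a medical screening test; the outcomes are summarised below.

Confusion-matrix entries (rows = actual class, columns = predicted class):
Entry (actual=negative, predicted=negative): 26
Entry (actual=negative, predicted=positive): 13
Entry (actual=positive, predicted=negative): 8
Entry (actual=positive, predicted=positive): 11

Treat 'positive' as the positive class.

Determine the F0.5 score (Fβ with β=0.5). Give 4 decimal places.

Fβ = (1+β²)·TP / ((1+β²)·TP + β²·FN + FP), with β²=1/4
= 1.25·11 / (1.25·11 + 0.25·8 + 13) = 0.4783

0.4783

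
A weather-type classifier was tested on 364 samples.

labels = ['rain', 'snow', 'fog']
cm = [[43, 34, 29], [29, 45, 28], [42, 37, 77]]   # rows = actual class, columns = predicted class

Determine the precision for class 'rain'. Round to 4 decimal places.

One-vs-rest for 'rain': TP = diagonal; FP = other classes predicted 'rain'; FN = 'rain' predicted as other.
precision = TP/(TP+FP).
rain: TP=43, FP=29+42=71 → 43/114 = 0.37719

0.3772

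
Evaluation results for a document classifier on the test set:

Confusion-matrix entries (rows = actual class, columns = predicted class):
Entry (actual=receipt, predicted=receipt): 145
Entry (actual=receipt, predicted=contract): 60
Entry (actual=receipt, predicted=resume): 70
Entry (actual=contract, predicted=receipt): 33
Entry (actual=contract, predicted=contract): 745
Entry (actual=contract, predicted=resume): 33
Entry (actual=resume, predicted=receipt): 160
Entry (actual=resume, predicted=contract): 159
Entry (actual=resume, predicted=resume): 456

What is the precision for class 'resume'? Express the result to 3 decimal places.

0.816

Take TP from the diagonal, FP from the rest of the 'resume' prediction marginal, FN from the rest of the 'resume' actual marginal.
precision = TP/(TP+FP).
resume: TP=456, FP=70+33=103 → 456/559 = 0.8157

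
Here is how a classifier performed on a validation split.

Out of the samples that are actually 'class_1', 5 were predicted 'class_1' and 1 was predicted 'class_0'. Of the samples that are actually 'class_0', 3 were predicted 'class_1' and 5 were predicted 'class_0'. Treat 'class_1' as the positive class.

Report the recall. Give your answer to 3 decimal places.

Recall = TP/(TP+FN) = 5/(5+1) = 5/6 = 0.833

0.833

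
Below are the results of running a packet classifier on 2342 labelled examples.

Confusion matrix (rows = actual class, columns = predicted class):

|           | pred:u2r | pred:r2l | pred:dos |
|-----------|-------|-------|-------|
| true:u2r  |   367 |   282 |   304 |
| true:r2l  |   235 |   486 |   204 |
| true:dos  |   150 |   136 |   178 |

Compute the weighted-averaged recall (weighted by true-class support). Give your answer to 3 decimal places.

0.440

Per-class recall (TP/(TP+FN)):
  u2r: TP=367, FN=282+304=586 → 367/953 = 0.3851
  r2l: TP=486, FN=235+204=439 → 486/925 = 0.5254
  dos: TP=178, FN=150+136=286 → 178/464 = 0.3836
Weighted-recall = Σ (supportᵢ/N)·recallᵢ with N=2342: (953/2342)·0.3851 + (925/2342)·0.5254 + (464/2342)·0.3836 = 0.440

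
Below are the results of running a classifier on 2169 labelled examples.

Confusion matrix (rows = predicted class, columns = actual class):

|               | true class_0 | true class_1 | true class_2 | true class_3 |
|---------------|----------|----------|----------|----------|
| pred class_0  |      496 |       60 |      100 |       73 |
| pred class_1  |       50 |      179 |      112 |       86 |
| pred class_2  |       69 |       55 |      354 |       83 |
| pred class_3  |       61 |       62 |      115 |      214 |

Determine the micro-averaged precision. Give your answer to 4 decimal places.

0.5731

Micro-averaging pools counts across classes: ΣTP=1243, ΣFP=926, ΣFN=926.
Micro-precision = TP/(TP+FP) on pooled counts = 0.5731 (equals overall accuracy in single-label multiclass).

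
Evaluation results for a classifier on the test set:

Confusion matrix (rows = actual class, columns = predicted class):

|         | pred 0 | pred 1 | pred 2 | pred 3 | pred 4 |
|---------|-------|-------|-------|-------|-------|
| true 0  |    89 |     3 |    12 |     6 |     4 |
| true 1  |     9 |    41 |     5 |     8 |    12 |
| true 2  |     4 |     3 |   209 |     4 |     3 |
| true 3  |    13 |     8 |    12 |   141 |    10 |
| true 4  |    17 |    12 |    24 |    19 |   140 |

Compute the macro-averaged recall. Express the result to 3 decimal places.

0.738

Per-class recall (TP/(TP+FN)):
  0: TP=89, FN=3+12+6+4=25 → 89/114 = 0.7807
  1: TP=41, FN=9+5+8+12=34 → 41/75 = 0.5467
  2: TP=209, FN=4+3+4+3=14 → 209/223 = 0.9372
  3: TP=141, FN=13+8+12+10=43 → 141/184 = 0.7663
  4: TP=140, FN=17+12+24+19=72 → 140/212 = 0.6604
Macro-recall = mean = (0.7807 + 0.5467 + 0.9372 + 0.7663 + 0.6604) / 5 = 0.738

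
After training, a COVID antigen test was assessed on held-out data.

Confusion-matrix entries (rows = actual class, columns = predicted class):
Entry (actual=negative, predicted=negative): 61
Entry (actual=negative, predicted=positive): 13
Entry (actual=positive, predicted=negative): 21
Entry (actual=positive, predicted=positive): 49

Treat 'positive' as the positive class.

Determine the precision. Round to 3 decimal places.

Precision = TP/(TP+FP) = 49/(49+13) = 49/62 = 0.790

0.790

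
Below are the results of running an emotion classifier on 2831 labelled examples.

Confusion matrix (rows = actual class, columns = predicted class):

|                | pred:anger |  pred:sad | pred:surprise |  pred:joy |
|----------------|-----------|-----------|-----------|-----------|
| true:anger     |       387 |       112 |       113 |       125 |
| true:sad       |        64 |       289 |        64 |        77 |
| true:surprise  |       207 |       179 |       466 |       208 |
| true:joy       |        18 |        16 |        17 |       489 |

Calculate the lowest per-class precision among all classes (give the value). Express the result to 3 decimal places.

0.485

Per-class precision (TP/(TP+FP)):
  anger: TP=387, FP=64+207+18=289 → 387/676 = 0.5725
  sad: TP=289, FP=112+179+16=307 → 289/596 = 0.4849
  surprise: TP=466, FP=113+64+17=194 → 466/660 = 0.7061
  joy: TP=489, FP=125+77+208=410 → 489/899 = 0.5439
Lowest is class 'sad' with precision = 0.485.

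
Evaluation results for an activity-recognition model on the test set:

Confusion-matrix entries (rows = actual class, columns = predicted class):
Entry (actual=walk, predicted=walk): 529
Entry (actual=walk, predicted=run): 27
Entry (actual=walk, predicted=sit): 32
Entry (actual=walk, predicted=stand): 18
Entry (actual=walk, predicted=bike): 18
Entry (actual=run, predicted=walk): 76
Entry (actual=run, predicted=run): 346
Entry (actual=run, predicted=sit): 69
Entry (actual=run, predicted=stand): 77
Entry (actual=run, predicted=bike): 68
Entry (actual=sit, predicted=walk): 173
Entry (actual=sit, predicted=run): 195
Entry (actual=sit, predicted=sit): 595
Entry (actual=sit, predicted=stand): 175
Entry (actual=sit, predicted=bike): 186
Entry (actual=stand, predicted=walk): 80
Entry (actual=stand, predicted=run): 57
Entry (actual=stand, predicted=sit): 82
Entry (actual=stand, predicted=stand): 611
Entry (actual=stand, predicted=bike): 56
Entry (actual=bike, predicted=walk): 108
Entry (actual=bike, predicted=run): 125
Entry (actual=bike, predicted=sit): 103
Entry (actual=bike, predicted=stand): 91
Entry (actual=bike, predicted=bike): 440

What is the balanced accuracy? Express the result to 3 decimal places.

Balanced accuracy = mean of per-class recall.
  walk: recall = 529/624 = 0.8478
  run: recall = 346/636 = 0.5440
  sit: recall = 595/1324 = 0.4494
  stand: recall = 611/886 = 0.6896
  bike: recall = 440/867 = 0.5075
Mean = (0.8478 + 0.5440 + 0.4494 + 0.6896 + 0.5075) / 5 = 0.608

0.608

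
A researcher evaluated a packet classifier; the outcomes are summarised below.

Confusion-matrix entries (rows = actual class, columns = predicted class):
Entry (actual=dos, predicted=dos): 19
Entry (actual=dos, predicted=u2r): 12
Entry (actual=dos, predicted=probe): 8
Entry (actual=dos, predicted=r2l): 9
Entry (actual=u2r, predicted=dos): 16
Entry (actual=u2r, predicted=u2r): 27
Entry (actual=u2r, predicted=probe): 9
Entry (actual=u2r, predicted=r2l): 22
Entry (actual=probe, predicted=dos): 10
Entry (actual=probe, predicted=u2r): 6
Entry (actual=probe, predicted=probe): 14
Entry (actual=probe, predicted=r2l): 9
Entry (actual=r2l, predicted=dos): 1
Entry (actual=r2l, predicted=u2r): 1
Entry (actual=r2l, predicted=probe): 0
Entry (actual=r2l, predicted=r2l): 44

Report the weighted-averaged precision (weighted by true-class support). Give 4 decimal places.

Per-class precision (TP/(TP+FP)):
  dos: TP=19, FP=16+10+1=27 → 19/46 = 0.41304
  u2r: TP=27, FP=12+6+1=19 → 27/46 = 0.58696
  probe: TP=14, FP=8+9+0=17 → 14/31 = 0.45161
  r2l: TP=44, FP=9+22+9=40 → 44/84 = 0.52381
Weighted-precision = Σ (supportᵢ/N)·precisionᵢ with N=207: (48/207)·0.41304 + (74/207)·0.58696 + (39/207)·0.45161 + (46/207)·0.52381 = 0.5071

0.5071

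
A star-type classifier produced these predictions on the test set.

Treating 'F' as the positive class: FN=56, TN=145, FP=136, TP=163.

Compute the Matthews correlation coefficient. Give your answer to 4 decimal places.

0.2634

MCC = (TP·TN − FP·FN) / √((TP+FP)(TP+FN)(TN+FP)(TN+FN))
Numerator = 163·145 − 136·56 = 16019
Denominator = √(299·219·281·201) = √3698432361 = 60814.7380
MCC = 16019 / 60814.7380 = 0.2634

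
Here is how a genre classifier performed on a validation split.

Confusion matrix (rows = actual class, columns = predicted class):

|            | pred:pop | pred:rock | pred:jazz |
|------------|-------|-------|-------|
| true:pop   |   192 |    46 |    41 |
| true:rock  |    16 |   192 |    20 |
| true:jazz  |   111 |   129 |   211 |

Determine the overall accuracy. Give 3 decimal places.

0.621

Accuracy = trace / total = (192+192+211=595) / 958 = 595/958 = 0.621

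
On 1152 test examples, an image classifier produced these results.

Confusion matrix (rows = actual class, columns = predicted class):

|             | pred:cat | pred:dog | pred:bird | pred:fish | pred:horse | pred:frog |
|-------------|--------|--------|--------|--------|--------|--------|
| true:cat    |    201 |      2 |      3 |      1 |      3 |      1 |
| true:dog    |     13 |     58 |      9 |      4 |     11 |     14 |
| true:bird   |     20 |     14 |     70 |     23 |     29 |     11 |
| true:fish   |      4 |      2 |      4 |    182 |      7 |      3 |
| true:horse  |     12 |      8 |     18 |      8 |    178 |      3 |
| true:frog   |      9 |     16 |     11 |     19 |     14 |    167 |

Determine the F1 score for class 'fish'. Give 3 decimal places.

0.829

F1 score = 2·TP/(2·TP+FP+FN).
fish: TP=182, FP=1+4+23+8+19=55, FN=4+2+4+7+3=20 → 364/439 = 0.8292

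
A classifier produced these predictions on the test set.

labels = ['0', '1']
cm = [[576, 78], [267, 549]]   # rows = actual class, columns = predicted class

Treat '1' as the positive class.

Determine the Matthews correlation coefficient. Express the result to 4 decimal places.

0.5562

MCC = (TP·TN − FP·FN) / √((TP+FP)(TP+FN)(TN+FP)(TN+FN))
Numerator = 549·576 − 78·267 = 295398
Denominator = √(627·816·654·843) = √282073977504 = 531106.3712
MCC = 295398 / 531106.3712 = 0.5562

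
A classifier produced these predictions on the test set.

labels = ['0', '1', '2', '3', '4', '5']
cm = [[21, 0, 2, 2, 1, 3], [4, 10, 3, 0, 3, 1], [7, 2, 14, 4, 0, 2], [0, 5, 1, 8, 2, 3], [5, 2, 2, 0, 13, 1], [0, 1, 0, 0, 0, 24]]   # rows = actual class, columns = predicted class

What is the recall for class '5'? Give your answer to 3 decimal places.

Take TP from the diagonal, FP from the rest of the '5' prediction marginal, FN from the rest of the '5' actual marginal.
recall = TP/(TP+FN).
5: TP=24, FN=0+1+0+0+0=1 → 24/25 = 0.9600

0.960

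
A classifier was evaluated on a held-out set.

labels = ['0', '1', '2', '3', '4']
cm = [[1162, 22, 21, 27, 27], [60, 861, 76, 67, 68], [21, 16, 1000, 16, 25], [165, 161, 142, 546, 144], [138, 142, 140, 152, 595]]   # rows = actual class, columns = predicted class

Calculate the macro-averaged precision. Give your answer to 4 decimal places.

Per-class precision (TP/(TP+FP)):
  0: TP=1162, FP=60+21+165+138=384 → 1162/1546 = 0.75162
  1: TP=861, FP=22+16+161+142=341 → 861/1202 = 0.71631
  2: TP=1000, FP=21+76+142+140=379 → 1000/1379 = 0.72516
  3: TP=546, FP=27+67+16+152=262 → 546/808 = 0.67574
  4: TP=595, FP=27+68+25+144=264 → 595/859 = 0.69267
Macro-precision = mean = (0.75162 + 0.71631 + 0.72516 + 0.67574 + 0.69267) / 5 = 0.7123

0.7123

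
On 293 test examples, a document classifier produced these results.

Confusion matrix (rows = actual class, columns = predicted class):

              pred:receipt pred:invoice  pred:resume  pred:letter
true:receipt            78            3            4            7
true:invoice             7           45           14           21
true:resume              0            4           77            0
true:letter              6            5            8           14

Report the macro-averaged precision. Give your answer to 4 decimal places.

0.6819

Per-class precision (TP/(TP+FP)):
  receipt: TP=78, FP=7+0+6=13 → 78/91 = 0.85714
  invoice: TP=45, FP=3+4+5=12 → 45/57 = 0.78947
  resume: TP=77, FP=4+14+8=26 → 77/103 = 0.74757
  letter: TP=14, FP=7+21+0=28 → 14/42 = 0.33333
Macro-precision = mean = (0.85714 + 0.78947 + 0.74757 + 0.33333) / 4 = 0.6819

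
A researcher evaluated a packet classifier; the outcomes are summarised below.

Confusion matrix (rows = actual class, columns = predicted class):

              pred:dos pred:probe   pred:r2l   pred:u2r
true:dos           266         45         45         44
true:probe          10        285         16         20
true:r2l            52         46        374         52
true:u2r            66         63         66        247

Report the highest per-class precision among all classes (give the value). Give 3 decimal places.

0.747

Per-class precision (TP/(TP+FP)):
  dos: TP=266, FP=10+52+66=128 → 266/394 = 0.6751
  probe: TP=285, FP=45+46+63=154 → 285/439 = 0.6492
  r2l: TP=374, FP=45+16+66=127 → 374/501 = 0.7465
  u2r: TP=247, FP=44+20+52=116 → 247/363 = 0.6804
Highest is class 'r2l' with precision = 0.747.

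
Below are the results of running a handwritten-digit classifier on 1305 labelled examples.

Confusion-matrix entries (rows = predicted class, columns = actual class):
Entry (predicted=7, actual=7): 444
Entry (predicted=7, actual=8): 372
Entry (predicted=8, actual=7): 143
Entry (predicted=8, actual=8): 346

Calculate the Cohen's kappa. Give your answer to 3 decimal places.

0.230

Observed agreement pₒ = trace/N = 790/1305 = 0.6054
Expected agreement pₑ = Σ (rowᵢ·colᵢ)/N² = (587·816 + 718·489)/1305² = 0.4874
κ = (pₒ − pₑ)/(1 − pₑ) = (0.6054 − 0.4874)/(1 − 0.4874) = 0.230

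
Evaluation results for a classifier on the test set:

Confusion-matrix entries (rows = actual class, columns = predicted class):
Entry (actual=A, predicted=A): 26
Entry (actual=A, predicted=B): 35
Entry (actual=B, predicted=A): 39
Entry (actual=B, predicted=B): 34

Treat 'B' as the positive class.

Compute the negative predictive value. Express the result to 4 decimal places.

NPV = TN/(TN+FN) = 26/(26+39) = 0.4000

0.4000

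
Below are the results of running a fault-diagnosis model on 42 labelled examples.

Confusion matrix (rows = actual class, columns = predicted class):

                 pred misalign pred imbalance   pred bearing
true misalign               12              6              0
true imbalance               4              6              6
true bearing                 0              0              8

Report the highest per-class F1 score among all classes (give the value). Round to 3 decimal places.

Per-class F1 score (2·TP/(2·TP+FP+FN)):
  misalign: TP=12, FP=4+0=4, FN=6+0=6 → 24/34 = 0.7059
  imbalance: TP=6, FP=6+0=6, FN=4+6=10 → 12/28 = 0.4286
  bearing: TP=8, FP=0+6=6, FN=0+0=0 → 16/22 = 0.7273
Highest is class 'bearing' with F1 score = 0.727.

0.727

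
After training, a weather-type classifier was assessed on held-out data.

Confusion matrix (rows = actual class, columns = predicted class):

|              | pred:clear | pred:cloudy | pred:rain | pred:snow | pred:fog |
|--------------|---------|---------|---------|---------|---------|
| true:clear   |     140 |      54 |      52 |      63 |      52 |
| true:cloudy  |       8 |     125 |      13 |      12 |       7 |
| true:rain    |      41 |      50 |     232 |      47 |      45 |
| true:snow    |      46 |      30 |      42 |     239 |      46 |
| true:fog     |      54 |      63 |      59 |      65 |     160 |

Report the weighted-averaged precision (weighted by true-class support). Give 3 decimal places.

0.524

Per-class precision (TP/(TP+FP)):
  clear: TP=140, FP=8+41+46+54=149 → 140/289 = 0.4844
  cloudy: TP=125, FP=54+50+30+63=197 → 125/322 = 0.3882
  rain: TP=232, FP=52+13+42+59=166 → 232/398 = 0.5829
  snow: TP=239, FP=63+12+47+65=187 → 239/426 = 0.5610
  fog: TP=160, FP=52+7+45+46=150 → 160/310 = 0.5161
Weighted-precision = Σ (supportᵢ/N)·precisionᵢ with N=1745: (361/1745)·0.4844 + (165/1745)·0.3882 + (415/1745)·0.5829 + (403/1745)·0.5610 + (401/1745)·0.5161 = 0.524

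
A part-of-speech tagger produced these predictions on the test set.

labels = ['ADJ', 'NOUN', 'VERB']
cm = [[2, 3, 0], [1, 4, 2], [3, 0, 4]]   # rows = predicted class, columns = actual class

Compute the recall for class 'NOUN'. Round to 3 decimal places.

0.571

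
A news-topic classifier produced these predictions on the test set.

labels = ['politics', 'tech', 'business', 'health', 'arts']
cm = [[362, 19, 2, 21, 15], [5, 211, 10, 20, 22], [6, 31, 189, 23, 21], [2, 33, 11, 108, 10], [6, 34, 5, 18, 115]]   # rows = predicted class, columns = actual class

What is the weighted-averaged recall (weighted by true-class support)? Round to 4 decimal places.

Per-class recall (TP/(TP+FN)):
  politics: TP=362, FN=5+6+2+6=19 → 362/381 = 0.95013
  tech: TP=211, FN=19+31+33+34=117 → 211/328 = 0.64329
  business: TP=189, FN=2+10+11+5=28 → 189/217 = 0.87097
  health: TP=108, FN=21+20+23+18=82 → 108/190 = 0.56842
  arts: TP=115, FN=15+22+21+10=68 → 115/183 = 0.62842
Weighted-recall = Σ (supportᵢ/N)·recallᵢ with N=1299: (381/1299)·0.95013 + (328/1299)·0.64329 + (217/1299)·0.87097 + (190/1299)·0.56842 + (183/1299)·0.62842 = 0.7583

0.7583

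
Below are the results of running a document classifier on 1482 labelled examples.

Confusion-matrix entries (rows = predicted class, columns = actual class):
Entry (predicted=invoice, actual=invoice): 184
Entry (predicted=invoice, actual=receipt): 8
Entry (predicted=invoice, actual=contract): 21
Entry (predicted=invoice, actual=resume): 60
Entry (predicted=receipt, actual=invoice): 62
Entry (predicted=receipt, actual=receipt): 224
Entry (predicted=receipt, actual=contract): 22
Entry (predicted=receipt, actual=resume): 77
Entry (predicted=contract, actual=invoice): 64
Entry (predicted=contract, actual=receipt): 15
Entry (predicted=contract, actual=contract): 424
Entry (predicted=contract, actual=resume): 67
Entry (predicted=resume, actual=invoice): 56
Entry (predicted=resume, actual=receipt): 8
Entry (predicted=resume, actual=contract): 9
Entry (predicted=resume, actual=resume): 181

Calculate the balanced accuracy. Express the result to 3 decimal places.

Balanced accuracy = mean of per-class recall.
  invoice: recall = 184/366 = 0.5027
  receipt: recall = 224/255 = 0.8784
  contract: recall = 424/476 = 0.8908
  resume: recall = 181/385 = 0.4701
Mean = (0.5027 + 0.8784 + 0.8908 + 0.4701) / 4 = 0.686

0.686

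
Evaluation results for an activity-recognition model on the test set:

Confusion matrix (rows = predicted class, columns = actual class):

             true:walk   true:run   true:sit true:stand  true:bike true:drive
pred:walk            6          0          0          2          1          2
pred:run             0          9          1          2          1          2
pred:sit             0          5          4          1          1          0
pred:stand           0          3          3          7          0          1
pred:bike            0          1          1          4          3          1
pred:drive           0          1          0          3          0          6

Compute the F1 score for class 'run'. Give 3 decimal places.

0.529

F1 score = 2·TP/(2·TP+FP+FN).
run: TP=9, FP=0+1+2+1+2=6, FN=0+5+3+1+1=10 → 18/34 = 0.5294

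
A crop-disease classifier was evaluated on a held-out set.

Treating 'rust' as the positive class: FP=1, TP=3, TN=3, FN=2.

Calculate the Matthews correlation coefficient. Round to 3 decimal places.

0.350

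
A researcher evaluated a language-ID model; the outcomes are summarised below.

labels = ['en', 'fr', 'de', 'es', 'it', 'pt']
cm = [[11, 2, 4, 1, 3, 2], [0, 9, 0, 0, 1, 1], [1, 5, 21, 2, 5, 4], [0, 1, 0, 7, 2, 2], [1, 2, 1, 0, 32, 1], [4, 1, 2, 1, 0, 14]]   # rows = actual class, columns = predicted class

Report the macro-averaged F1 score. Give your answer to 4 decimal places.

Per-class F1 score (2·TP/(2·TP+FP+FN)):
  en: TP=11, FP=0+1+0+1+4=6, FN=2+4+1+3+2=12 → 22/40 = 0.55000
  fr: TP=9, FP=2+5+1+2+1=11, FN=0+0+0+1+1=2 → 18/31 = 0.58065
  de: TP=21, FP=4+0+0+1+2=7, FN=1+5+2+5+4=17 → 42/66 = 0.63636
  es: TP=7, FP=1+0+2+0+1=4, FN=0+1+0+2+2=5 → 14/23 = 0.60870
  it: TP=32, FP=3+1+5+2+0=11, FN=1+2+1+0+1=5 → 64/80 = 0.80000
  pt: TP=14, FP=2+1+4+2+1=10, FN=4+1+2+1+0=8 → 28/46 = 0.60870
Macro-F1 score = mean = (0.55000 + 0.58065 + 0.63636 + 0.60870 + 0.80000 + 0.60870) / 6 = 0.6307

0.6307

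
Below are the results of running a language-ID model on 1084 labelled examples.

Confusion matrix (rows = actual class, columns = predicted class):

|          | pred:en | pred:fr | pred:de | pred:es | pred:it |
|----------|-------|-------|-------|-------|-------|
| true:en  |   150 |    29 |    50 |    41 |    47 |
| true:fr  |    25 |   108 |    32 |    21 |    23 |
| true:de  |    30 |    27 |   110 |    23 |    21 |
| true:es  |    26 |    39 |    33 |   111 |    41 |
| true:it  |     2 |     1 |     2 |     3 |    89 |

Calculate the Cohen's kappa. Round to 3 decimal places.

0.405

Observed agreement pₒ = trace/N = 568/1084 = 0.5240
Expected agreement pₑ = Σ (rowᵢ·colᵢ)/N² = (317·233 + 209·204 + 211·227 + 250·199 + 97·221)/1084² = 0.2005
κ = (pₒ − pₑ)/(1 − pₑ) = (0.5240 − 0.2005)/(1 − 0.2005) = 0.405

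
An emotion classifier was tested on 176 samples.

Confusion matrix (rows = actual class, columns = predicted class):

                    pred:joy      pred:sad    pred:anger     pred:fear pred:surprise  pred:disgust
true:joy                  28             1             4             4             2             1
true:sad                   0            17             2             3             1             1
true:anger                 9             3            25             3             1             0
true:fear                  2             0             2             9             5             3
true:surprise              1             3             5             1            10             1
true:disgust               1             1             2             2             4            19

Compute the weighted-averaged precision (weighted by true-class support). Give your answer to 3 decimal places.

0.619

Per-class precision (TP/(TP+FP)):
  joy: TP=28, FP=0+9+2+1+1=13 → 28/41 = 0.6829
  sad: TP=17, FP=1+3+0+3+1=8 → 17/25 = 0.6800
  anger: TP=25, FP=4+2+2+5+2=15 → 25/40 = 0.6250
  fear: TP=9, FP=4+3+3+1+2=13 → 9/22 = 0.4091
  surprise: TP=10, FP=2+1+1+5+4=13 → 10/23 = 0.4348
  disgust: TP=19, FP=1+1+0+3+1=6 → 19/25 = 0.7600
Weighted-precision = Σ (supportᵢ/N)·precisionᵢ with N=176: (40/176)·0.6829 + (24/176)·0.6800 + (41/176)·0.6250 + (21/176)·0.4091 + (21/176)·0.4348 + (29/176)·0.7600 = 0.619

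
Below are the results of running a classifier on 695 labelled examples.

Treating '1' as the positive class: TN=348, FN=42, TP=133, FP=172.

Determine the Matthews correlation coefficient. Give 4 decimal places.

MCC = (TP·TN − FP·FN) / √((TP+FP)(TP+FN)(TN+FP)(TN+FN))
Numerator = 133·348 − 172·42 = 39060
Denominator = √(305·175·520·390) = √10824450000 = 104040.6171
MCC = 39060 / 104040.6171 = 0.3754

0.3754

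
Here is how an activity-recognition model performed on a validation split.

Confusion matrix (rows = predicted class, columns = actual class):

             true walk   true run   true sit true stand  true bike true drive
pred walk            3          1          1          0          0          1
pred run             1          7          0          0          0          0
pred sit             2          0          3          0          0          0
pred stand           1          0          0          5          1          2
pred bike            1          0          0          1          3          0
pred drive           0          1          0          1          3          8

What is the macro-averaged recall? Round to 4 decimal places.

Per-class recall (TP/(TP+FN)):
  walk: TP=3, FN=1+2+1+1+0=5 → 3/8 = 0.37500
  run: TP=7, FN=1+0+0+0+1=2 → 7/9 = 0.77778
  sit: TP=3, FN=1+0+0+0+0=1 → 3/4 = 0.75000
  stand: TP=5, FN=0+0+0+1+1=2 → 5/7 = 0.71429
  bike: TP=3, FN=0+0+0+1+3=4 → 3/7 = 0.42857
  drive: TP=8, FN=1+0+0+2+0=3 → 8/11 = 0.72727
Macro-recall = mean = (0.37500 + 0.77778 + 0.75000 + 0.71429 + 0.42857 + 0.72727) / 6 = 0.6288

0.6288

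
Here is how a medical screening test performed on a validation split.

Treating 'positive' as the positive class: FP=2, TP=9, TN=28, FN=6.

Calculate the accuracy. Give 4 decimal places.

Accuracy = (TP+TN)/N = (9+28)/45 = 0.8222

0.8222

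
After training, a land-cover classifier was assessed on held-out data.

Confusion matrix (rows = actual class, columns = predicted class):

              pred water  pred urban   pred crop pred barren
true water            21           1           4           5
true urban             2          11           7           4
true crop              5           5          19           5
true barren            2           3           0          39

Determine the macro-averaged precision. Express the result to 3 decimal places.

0.655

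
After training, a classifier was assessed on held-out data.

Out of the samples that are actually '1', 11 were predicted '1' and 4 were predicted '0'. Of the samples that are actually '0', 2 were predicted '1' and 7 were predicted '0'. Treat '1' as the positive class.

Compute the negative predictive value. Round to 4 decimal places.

NPV = TN/(TN+FN) = 7/(7+4) = 0.6364

0.6364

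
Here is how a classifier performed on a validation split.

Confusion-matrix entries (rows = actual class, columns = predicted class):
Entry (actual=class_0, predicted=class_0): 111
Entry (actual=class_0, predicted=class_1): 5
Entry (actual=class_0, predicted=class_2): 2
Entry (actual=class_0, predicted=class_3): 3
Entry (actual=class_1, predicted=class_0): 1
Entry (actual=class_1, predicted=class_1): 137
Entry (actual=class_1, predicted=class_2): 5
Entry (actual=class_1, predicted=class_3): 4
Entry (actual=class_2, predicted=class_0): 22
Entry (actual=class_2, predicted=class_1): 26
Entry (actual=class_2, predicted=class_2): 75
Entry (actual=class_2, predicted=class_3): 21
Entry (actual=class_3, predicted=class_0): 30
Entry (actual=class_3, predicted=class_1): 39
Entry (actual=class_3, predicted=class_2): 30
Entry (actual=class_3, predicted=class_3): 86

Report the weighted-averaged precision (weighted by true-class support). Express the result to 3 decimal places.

0.695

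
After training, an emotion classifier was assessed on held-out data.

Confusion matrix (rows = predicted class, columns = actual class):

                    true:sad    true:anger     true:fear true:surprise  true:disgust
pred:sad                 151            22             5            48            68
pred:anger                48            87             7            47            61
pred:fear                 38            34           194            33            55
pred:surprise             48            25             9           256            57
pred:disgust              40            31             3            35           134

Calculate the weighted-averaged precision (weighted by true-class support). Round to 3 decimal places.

0.543

Per-class precision (TP/(TP+FP)):
  sad: TP=151, FP=22+5+48+68=143 → 151/294 = 0.5136
  anger: TP=87, FP=48+7+47+61=163 → 87/250 = 0.3480
  fear: TP=194, FP=38+34+33+55=160 → 194/354 = 0.5480
  surprise: TP=256, FP=48+25+9+57=139 → 256/395 = 0.6481
  disgust: TP=134, FP=40+31+3+35=109 → 134/243 = 0.5514
Weighted-precision = Σ (supportᵢ/N)·precisionᵢ with N=1536: (325/1536)·0.5136 + (199/1536)·0.3480 + (218/1536)·0.5480 + (419/1536)·0.6481 + (375/1536)·0.5514 = 0.543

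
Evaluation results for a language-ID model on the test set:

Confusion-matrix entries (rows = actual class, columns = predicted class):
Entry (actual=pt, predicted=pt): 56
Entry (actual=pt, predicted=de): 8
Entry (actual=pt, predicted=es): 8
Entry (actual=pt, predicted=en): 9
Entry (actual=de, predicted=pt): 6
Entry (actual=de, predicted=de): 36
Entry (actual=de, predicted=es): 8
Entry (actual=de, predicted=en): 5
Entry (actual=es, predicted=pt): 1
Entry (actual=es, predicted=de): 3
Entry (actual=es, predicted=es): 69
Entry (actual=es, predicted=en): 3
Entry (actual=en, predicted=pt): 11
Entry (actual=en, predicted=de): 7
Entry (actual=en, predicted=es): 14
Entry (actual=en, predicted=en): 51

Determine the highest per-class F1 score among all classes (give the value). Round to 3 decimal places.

0.789

Per-class F1 score (2·TP/(2·TP+FP+FN)):
  pt: TP=56, FP=6+1+11=18, FN=8+8+9=25 → 112/155 = 0.7226
  de: TP=36, FP=8+3+7=18, FN=6+8+5=19 → 72/109 = 0.6606
  es: TP=69, FP=8+8+14=30, FN=1+3+3=7 → 138/175 = 0.7886
  en: TP=51, FP=9+5+3=17, FN=11+7+14=32 → 102/151 = 0.6755
Highest is class 'es' with F1 score = 0.789.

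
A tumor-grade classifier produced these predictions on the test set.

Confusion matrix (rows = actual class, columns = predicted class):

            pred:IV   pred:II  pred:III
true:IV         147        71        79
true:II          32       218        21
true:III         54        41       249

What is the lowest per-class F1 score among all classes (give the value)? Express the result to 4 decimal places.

Per-class F1 score (2·TP/(2·TP+FP+FN)):
  IV: TP=147, FP=32+54=86, FN=71+79=150 → 294/530 = 0.55472
  II: TP=218, FP=71+41=112, FN=32+21=53 → 436/601 = 0.72546
  III: TP=249, FP=79+21=100, FN=54+41=95 → 498/693 = 0.71861
Lowest is class 'IV' with F1 score = 0.5547.

0.5547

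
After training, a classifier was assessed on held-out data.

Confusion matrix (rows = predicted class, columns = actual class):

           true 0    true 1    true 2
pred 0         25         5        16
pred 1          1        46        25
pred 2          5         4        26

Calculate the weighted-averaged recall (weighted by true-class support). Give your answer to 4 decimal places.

0.6340

Per-class recall (TP/(TP+FN)):
  0: TP=25, FN=1+5=6 → 25/31 = 0.80645
  1: TP=46, FN=5+4=9 → 46/55 = 0.83636
  2: TP=26, FN=16+25=41 → 26/67 = 0.38806
Weighted-recall = Σ (supportᵢ/N)·recallᵢ with N=153: (31/153)·0.80645 + (55/153)·0.83636 + (67/153)·0.38806 = 0.6340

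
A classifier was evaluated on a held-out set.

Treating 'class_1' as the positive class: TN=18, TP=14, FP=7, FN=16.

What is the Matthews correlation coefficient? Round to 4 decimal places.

0.1913

MCC = (TP·TN − FP·FN) / √((TP+FP)(TP+FN)(TN+FP)(TN+FN))
Numerator = 14·18 − 7·16 = 140
Denominator = √(21·30·25·34) = √535500 = 731.7787
MCC = 140 / 731.7787 = 0.1913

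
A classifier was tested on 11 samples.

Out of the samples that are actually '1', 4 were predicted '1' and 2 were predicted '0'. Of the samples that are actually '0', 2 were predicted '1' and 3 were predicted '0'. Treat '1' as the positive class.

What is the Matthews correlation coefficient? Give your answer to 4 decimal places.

MCC = (TP·TN − FP·FN) / √((TP+FP)(TP+FN)(TN+FP)(TN+FN))
Numerator = 4·3 − 2·2 = 8
Denominator = √(6·6·5·5) = √900 = 30.0000
MCC = 8 / 30.0000 = 0.2667

0.2667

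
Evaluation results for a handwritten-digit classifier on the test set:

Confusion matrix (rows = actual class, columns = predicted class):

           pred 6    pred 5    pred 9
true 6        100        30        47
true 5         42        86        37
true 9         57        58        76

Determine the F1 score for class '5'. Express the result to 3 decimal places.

One-vs-rest for '5': TP = diagonal; FP = other classes predicted '5'; FN = '5' predicted as other.
F1 score = 2·TP/(2·TP+FP+FN).
5: TP=86, FP=30+58=88, FN=42+37=79 → 172/339 = 0.5074

0.507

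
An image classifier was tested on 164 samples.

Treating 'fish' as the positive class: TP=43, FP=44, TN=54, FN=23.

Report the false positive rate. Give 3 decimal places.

0.449

FPR = FP/(FP+TN) = 44/(44+54) = 0.449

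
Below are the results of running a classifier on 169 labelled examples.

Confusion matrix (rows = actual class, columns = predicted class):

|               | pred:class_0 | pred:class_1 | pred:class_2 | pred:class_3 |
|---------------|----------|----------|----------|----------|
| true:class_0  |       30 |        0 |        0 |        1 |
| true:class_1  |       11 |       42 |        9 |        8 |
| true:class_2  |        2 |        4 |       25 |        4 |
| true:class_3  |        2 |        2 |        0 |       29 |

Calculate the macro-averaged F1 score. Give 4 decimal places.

Per-class F1 score (2·TP/(2·TP+FP+FN)):
  class_0: TP=30, FP=11+2+2=15, FN=0+0+1=1 → 60/76 = 0.78947
  class_1: TP=42, FP=0+4+2=6, FN=11+9+8=28 → 84/118 = 0.71186
  class_2: TP=25, FP=0+9+0=9, FN=2+4+4=10 → 50/69 = 0.72464
  class_3: TP=29, FP=1+8+4=13, FN=2+2+0=4 → 58/75 = 0.77333
Macro-F1 score = mean = (0.78947 + 0.71186 + 0.72464 + 0.77333) / 4 = 0.7498

0.7498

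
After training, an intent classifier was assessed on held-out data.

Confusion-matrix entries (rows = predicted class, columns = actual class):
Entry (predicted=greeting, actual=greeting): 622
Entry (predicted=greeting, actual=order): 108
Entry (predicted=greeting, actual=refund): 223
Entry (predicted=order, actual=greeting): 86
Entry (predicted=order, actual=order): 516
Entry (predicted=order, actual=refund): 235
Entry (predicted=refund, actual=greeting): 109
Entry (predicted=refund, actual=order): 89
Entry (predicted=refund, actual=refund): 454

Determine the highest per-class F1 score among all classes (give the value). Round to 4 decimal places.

0.7028

Per-class F1 score (2·TP/(2·TP+FP+FN)):
  greeting: TP=622, FP=108+223=331, FN=86+109=195 → 1244/1770 = 0.70282
  order: TP=516, FP=86+235=321, FN=108+89=197 → 1032/1550 = 0.66581
  refund: TP=454, FP=109+89=198, FN=223+235=458 → 908/1564 = 0.58056
Highest is class 'greeting' with F1 score = 0.7028.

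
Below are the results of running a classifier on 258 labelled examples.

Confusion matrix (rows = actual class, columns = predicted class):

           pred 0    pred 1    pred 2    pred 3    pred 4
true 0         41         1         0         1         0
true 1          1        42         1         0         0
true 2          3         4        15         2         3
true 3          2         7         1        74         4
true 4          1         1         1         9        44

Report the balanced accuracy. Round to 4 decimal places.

0.8180

Balanced accuracy = mean of per-class recall.
  0: recall = 41/43 = 0.95349
  1: recall = 42/44 = 0.95455
  2: recall = 15/27 = 0.55556
  3: recall = 74/88 = 0.84091
  4: recall = 44/56 = 0.78571
Mean = (0.95349 + 0.95455 + 0.55556 + 0.84091 + 0.78571) / 5 = 0.8180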